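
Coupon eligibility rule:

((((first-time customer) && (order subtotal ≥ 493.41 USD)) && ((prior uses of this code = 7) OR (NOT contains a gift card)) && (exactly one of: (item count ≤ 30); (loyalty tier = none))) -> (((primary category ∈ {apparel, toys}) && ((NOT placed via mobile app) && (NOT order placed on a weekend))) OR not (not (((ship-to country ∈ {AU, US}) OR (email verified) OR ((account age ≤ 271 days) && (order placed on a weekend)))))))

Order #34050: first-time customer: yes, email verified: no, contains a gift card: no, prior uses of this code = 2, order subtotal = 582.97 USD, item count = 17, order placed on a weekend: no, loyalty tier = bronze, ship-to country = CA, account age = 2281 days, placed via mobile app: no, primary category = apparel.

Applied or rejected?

Applied

Atomic conditions:
  first-time customer: yes → true
  order subtotal ≥ 493.41 USD: 582.97 ≥ 493.41 is true
  prior uses of this code = 7: 2 == 7 is false
  NOT contains a gift card: no → true
  item count ≤ 30: 17 ≤ 30 is true
  loyalty tier = none: bronze == none is false
  primary category ∈ {apparel, toys}: apparel is in the set → true
  NOT placed via mobile app: no → true
  NOT order placed on a weekend: no → true
  ship-to country ∈ {AU, US}: CA is not in the set → false
  email verified: no → false
  account age ≤ 271 days: 2281 ≤ 271 is false
  order placed on a weekend: no → false
Combine:
[1.1] true AND true = true
[1.2] false OR true = true
[1.3] exactly-one(true, false) = true
[1] true AND true AND true = true
[2.1.2] true AND true = true
[2.1] true AND true = true
[2.2.1.1.3] false AND false = false
[2.2.1.1] false OR false OR false = false
[2.2.1] NOT false = true
[2.2] NOT true = false
[2] true OR false = true
[root] true → true = true
Overall: true → applied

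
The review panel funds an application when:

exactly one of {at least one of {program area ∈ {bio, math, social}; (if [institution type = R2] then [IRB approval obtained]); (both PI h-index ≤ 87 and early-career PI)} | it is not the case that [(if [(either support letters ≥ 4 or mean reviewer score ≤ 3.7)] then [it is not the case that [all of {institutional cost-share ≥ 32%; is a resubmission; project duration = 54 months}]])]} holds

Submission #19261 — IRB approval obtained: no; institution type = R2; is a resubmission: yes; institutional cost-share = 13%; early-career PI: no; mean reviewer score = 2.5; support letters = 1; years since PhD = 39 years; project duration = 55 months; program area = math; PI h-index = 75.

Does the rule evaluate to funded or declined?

Funded

Atomic conditions:
  program area ∈ {bio, math, social}: math is in the set → true
  institution type = R2: R2 == R2 is true
  IRB approval obtained: no → false
  PI h-index ≤ 87: 75 ≤ 87 is true
  early-career PI: no → false
  support letters ≥ 4: 1 ≥ 4 is false
  mean reviewer score ≤ 3.7: 2.5 ≤ 3.7 is true
  institutional cost-share ≥ 32%: 13 ≥ 32 is false
  is a resubmission: yes → true
  project duration = 54 months: 55 == 54 is false
Combine:
[1.2] true → false = false
[1.3] true AND false = false
[1] true OR false OR false = true
[2.1.1] false OR true = true
[2.1.2.1] false AND true AND false = false
[2.1.2] NOT false = true
[2.1] true → true = true
[2] NOT true = false
[root] exactly-one(true, false) = true
Overall: true → funded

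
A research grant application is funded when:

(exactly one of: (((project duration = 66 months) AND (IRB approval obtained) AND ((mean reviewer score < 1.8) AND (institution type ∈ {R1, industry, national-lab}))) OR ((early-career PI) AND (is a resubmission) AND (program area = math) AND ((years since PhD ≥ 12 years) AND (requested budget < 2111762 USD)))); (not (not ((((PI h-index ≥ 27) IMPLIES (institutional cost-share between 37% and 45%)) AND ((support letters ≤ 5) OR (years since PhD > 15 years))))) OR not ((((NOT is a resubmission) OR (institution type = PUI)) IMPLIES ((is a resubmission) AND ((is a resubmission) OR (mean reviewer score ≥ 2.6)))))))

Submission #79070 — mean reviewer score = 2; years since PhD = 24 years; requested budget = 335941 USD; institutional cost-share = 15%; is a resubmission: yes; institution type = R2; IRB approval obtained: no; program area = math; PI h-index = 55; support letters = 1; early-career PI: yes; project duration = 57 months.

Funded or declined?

Atomic conditions:
  project duration = 66 months: 57 == 66 is false
  IRB approval obtained: no → false
  mean reviewer score < 1.8: 2 < 1.8 is false
  institution type ∈ {R1, industry, national-lab}: R2 is not in the set → false
  early-career PI: yes → true
  is a resubmission: yes → true
  program area = math: math == math is true
  years since PhD ≥ 12 years: 24 ≥ 12 is true
  requested budget < 2111762 USD: 335941 < 2111762 is true
  PI h-index ≥ 27: 55 ≥ 27 is true
  institutional cost-share between 37% and 45%: 15 in [37, 45] is false
  support letters ≤ 5: 1 ≤ 5 is true
  years since PhD > 15 years: 24 > 15 is true
  NOT is a resubmission: yes → false
  institution type = PUI: R2 == PUI is false
  mean reviewer score ≥ 2.6: 2 ≥ 2.6 is false
Combine:
[1.1.3] false AND false = false
[1.1] false AND false AND false = false
[1.2.4] true AND true = true
[1.2] true AND true AND true AND true = true
[1] false OR true = true
[2.1.1.1.1] true → false = false
[2.1.1.1.2] true OR true = true
[2.1.1.1] false AND true = false
[2.1.1] NOT false = true
[2.1] NOT true = false
[2.2.1.1] false OR false = false
[2.2.1.2.2] true OR false = true
[2.2.1.2] true AND true = true
[2.2.1] false → true (antecedent false ⇒ implication holds) = true
[2.2] NOT true = false
[2] false OR false = false
[root] exactly-one(true, false) = true
Overall: true → funded

Funded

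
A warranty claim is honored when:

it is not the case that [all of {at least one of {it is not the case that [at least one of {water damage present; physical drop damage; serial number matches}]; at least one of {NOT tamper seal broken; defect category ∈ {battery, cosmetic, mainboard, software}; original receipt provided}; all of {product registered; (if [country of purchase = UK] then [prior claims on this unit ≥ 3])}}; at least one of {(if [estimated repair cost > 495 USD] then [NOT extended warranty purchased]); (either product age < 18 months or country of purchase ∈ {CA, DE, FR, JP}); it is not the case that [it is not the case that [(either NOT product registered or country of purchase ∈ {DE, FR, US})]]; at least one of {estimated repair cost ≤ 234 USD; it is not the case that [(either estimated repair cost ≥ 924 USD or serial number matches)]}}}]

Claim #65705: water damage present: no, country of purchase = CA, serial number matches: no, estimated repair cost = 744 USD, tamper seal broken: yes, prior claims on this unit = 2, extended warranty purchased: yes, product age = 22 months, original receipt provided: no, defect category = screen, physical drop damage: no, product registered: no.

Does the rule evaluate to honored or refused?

Atomic conditions:
  water damage present: no → false
  physical drop damage: no → false
  serial number matches: no → false
  NOT tamper seal broken: yes → false
  defect category ∈ {battery, cosmetic, mainboard, software}: screen is not in the set → false
  original receipt provided: no → false
  product registered: no → false
  country of purchase = UK: CA == UK is false
  prior claims on this unit ≥ 3: 2 ≥ 3 is false
  estimated repair cost > 495 USD: 744 > 495 is true
  NOT extended warranty purchased: yes → false
  product age < 18 months: 22 < 18 is false
  country of purchase ∈ {CA, DE, FR, JP}: CA is in the set → true
  NOT product registered: no → true
  country of purchase ∈ {DE, FR, US}: CA is not in the set → false
  estimated repair cost ≤ 234 USD: 744 ≤ 234 is false
  estimated repair cost ≥ 924 USD: 744 ≥ 924 is false
Combine:
[1.1.1.1] false OR false OR false = false
[1.1.1] NOT false = true
[1.1.2] false OR false OR false = false
[1.1.3.2] false → false (antecedent false ⇒ implication holds) = true
[1.1.3] false AND true = false
[1.1] true OR false OR false = true
[1.2.1] true → false = false
[1.2.2] false OR true = true
[1.2.3.1.1] true OR false = true
[1.2.3.1] NOT true = false
[1.2.3] NOT false = true
[1.2.4.2.1] false OR false = false
[1.2.4.2] NOT false = true
[1.2.4] false OR true = true
[1.2] false OR true OR true OR true = true
[1] true AND true = true
[root] NOT true = false
Overall: false → refused

Refused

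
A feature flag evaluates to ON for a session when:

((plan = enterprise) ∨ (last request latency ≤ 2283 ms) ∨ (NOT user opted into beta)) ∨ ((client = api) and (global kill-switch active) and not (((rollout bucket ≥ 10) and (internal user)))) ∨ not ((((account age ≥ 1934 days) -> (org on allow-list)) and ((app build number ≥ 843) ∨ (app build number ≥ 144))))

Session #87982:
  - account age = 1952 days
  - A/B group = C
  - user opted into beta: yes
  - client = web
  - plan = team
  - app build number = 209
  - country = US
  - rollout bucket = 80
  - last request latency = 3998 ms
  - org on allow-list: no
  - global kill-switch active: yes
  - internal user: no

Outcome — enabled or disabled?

Atomic conditions:
  plan = enterprise: team == enterprise is false
  last request latency ≤ 2283 ms: 3998 ≤ 2283 is false
  NOT user opted into beta: yes → false
  client = api: web == api is false
  global kill-switch active: yes → true
  rollout bucket ≥ 10: 80 ≥ 10 is true
  internal user: no → false
  account age ≥ 1934 days: 1952 ≥ 1934 is true
  org on allow-list: no → false
  app build number ≥ 843: 209 ≥ 843 is false
  app build number ≥ 144: 209 ≥ 144 is true
Combine:
[1] false OR false OR false = false
[2.3.1] true AND false = false
[2.3] NOT false = true
[2] false AND true AND true = false
[3.1.1] true → false = false
[3.1.2] false OR true = true
[3.1] false AND true = false
[3] NOT false = true
[root] false OR false OR true = true
Overall: true → enabled

Enabled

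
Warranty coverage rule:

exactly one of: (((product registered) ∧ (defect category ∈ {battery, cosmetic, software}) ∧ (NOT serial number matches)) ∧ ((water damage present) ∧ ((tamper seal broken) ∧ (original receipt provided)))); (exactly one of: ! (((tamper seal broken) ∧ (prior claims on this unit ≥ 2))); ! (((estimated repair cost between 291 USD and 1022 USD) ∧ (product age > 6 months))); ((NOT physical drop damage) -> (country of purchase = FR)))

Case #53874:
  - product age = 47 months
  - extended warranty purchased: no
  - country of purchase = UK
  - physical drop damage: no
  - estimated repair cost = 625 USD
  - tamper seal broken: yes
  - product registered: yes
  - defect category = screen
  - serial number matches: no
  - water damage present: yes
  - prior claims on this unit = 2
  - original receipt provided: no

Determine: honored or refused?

Refused

Atomic conditions:
  product registered: yes → true
  defect category ∈ {battery, cosmetic, software}: screen is not in the set → false
  NOT serial number matches: no → true
  water damage present: yes → true
  tamper seal broken: yes → true
  original receipt provided: no → false
  prior claims on this unit ≥ 2: 2 ≥ 2 is true
  estimated repair cost between 291 USD and 1022 USD: 625 in [291, 1022] is true
  product age > 6 months: 47 > 6 is true
  NOT physical drop damage: no → true
  country of purchase = FR: UK == FR is false
Combine:
[1.1] true AND false AND true = false
[1.2.2] true AND false = false
[1.2] true AND false = false
[1] false AND false = false
[2.1.1] true AND true = true
[2.1] NOT true = false
[2.2.1] true AND true = true
[2.2] NOT true = false
[2.3] true → false = false
[2] exactly-one(false, false, false) = false
[root] exactly-one(false, false) = false
Overall: false → refused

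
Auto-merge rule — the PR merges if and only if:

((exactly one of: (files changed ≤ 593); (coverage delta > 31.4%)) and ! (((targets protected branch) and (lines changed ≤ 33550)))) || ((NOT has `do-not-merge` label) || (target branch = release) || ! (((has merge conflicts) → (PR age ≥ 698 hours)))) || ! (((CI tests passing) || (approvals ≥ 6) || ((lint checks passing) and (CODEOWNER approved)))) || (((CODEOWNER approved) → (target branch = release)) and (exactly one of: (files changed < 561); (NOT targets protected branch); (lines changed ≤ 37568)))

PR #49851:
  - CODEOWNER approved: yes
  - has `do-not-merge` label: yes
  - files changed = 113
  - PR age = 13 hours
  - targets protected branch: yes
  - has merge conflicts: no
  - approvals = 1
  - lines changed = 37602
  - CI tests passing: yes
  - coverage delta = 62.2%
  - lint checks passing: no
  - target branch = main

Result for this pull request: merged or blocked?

Blocked

Atomic conditions:
  files changed ≤ 593: 113 ≤ 593 is true
  coverage delta > 31.4%: 62.2 > 31.4 is true
  targets protected branch: yes → true
  lines changed ≤ 33550: 37602 ≤ 33550 is false
  NOT has `do-not-merge` label: yes → false
  target branch = release: main == release is false
  has merge conflicts: no → false
  PR age ≥ 698 hours: 13 ≥ 698 is false
  CI tests passing: yes → true
  approvals ≥ 6: 1 ≥ 6 is false
  lint checks passing: no → false
  CODEOWNER approved: yes → true
  files changed < 561: 113 < 561 is true
  NOT targets protected branch: yes → false
  lines changed ≤ 37568: 37602 ≤ 37568 is false
Combine:
[1.1] exactly-one(true, true) = false
[1.2.1] true AND false = false
[1.2] NOT false = true
[1] false AND true = false
[2.3.1] false → false (antecedent false ⇒ implication holds) = true
[2.3] NOT true = false
[2] false OR false OR false = false
[3.1.3] false AND true = false
[3.1] true OR false OR false = true
[3] NOT true = false
[4.1] true → false = false
[4.2] exactly-one(true, false, false) = true
[4] false AND true = false
[root] false OR false OR false OR false = false
Overall: false → blocked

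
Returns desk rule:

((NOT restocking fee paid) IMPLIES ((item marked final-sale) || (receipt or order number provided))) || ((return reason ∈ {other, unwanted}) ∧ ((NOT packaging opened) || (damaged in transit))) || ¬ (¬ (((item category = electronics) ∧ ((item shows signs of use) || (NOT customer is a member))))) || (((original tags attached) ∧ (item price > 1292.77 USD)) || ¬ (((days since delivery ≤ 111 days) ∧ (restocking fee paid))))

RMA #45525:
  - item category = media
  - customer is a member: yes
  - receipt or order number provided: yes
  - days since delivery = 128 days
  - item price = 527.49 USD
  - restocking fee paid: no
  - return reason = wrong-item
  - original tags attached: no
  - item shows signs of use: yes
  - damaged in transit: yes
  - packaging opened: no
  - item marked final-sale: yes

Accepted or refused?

Atomic conditions:
  NOT restocking fee paid: no → true
  item marked final-sale: yes → true
  receipt or order number provided: yes → true
  return reason ∈ {other, unwanted}: wrong-item is not in the set → false
  NOT packaging opened: no → true
  damaged in transit: yes → true
  item category = electronics: media == electronics is false
  item shows signs of use: yes → true
  NOT customer is a member: yes → false
  original tags attached: no → false
  item price > 1292.77 USD: 527.49 > 1292.77 is false
  days since delivery ≤ 111 days: 128 ≤ 111 is false
  restocking fee paid: no → false
Combine:
[1.2] true OR true = true
[1] true → true = true
[2.2] true OR true = true
[2] false AND true = false
[3.1.1.2] true OR false = true
[3.1.1] false AND true = false
[3.1] NOT false = true
[3] NOT true = false
[4.1] false AND false = false
[4.2.1] false AND false = false
[4.2] NOT false = true
[4] false OR true = true
[root] true OR false OR false OR true = true
Overall: true → accepted

Accepted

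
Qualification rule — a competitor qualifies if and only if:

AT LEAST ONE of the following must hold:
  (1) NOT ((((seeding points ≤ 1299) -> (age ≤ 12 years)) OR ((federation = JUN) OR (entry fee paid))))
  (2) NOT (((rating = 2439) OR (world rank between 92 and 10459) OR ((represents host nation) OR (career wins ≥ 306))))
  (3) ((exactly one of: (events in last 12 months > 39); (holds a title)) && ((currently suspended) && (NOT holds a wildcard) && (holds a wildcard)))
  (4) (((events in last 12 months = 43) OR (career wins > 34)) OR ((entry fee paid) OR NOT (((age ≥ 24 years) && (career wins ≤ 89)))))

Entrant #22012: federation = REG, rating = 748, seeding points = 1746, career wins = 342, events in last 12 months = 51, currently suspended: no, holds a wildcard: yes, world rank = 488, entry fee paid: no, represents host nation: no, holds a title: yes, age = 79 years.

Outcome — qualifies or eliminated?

Atomic conditions:
  seeding points ≤ 1299: 1746 ≤ 1299 is false
  age ≤ 12 years: 79 ≤ 12 is false
  federation = JUN: REG == JUN is false
  entry fee paid: no → false
  rating = 2439: 748 == 2439 is false
  world rank between 92 and 10459: 488 in [92, 10459] is true
  represents host nation: no → false
  career wins ≥ 306: 342 ≥ 306 is true
  events in last 12 months > 39: 51 > 39 is true
  holds a title: yes → true
  currently suspended: no → false
  NOT holds a wildcard: yes → false
  holds a wildcard: yes → true
  events in last 12 months = 43: 51 == 43 is false
  career wins > 34: 342 > 34 is true
  age ≥ 24 years: 79 ≥ 24 is true
  career wins ≤ 89: 342 ≤ 89 is false
Combine:
[1.1.1] false → false (antecedent false ⇒ implication holds) = true
[1.1.2] false OR false = false
[1.1] true OR false = true
[1] NOT true = false
[2.1.3] false OR true = true
[2.1] false OR true OR true = true
[2] NOT true = false
[3.1] exactly-one(true, true) = false
[3.2] false AND false AND true = false
[3] false AND false = false
[4.1] false OR true = true
[4.2.2.1] true AND false = false
[4.2.2] NOT false = true
[4.2] false OR true = true
[4] true OR true = true
[root] false OR false OR false OR true = true
Overall: true → qualifies

Qualifies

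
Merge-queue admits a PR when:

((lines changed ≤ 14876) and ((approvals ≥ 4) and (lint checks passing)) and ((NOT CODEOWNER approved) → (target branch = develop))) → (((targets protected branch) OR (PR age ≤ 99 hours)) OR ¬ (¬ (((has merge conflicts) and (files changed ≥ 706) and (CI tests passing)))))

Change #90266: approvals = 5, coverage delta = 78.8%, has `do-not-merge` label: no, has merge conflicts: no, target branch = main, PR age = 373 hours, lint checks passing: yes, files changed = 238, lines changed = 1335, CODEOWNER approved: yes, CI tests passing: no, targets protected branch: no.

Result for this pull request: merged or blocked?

Blocked

Atomic conditions:
  lines changed ≤ 14876: 1335 ≤ 14876 is true
  approvals ≥ 4: 5 ≥ 4 is true
  lint checks passing: yes → true
  NOT CODEOWNER approved: yes → false
  target branch = develop: main == develop is false
  targets protected branch: no → false
  PR age ≤ 99 hours: 373 ≤ 99 is false
  has merge conflicts: no → false
  files changed ≥ 706: 238 ≥ 706 is false
  CI tests passing: no → false
Combine:
[1.2] true AND true = true
[1.3] false → false (antecedent false ⇒ implication holds) = true
[1] true AND true AND true = true
[2.1] false OR false = false
[2.2.1.1] false AND false AND false = false
[2.2.1] NOT false = true
[2.2] NOT true = false
[2] false OR false = false
[root] true → false = false
Overall: false → blocked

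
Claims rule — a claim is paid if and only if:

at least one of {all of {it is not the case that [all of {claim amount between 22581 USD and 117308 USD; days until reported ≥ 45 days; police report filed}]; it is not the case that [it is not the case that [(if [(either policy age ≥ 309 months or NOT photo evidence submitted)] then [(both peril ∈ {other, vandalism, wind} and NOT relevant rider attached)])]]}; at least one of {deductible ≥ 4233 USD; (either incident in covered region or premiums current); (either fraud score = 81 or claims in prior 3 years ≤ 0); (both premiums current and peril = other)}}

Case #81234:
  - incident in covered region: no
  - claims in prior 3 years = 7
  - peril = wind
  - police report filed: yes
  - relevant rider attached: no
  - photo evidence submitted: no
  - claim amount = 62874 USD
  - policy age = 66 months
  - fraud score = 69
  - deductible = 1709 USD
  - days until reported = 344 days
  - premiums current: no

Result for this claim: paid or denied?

Atomic conditions:
  claim amount between 22581 USD and 117308 USD: 62874 in [22581, 117308] is true
  days until reported ≥ 45 days: 344 ≥ 45 is true
  police report filed: yes → true
  policy age ≥ 309 months: 66 ≥ 309 is false
  NOT photo evidence submitted: no → true
  peril ∈ {other, vandalism, wind}: wind is in the set → true
  NOT relevant rider attached: no → true
  deductible ≥ 4233 USD: 1709 ≥ 4233 is false
  incident in covered region: no → false
  premiums current: no → false
  fraud score = 81: 69 == 81 is false
  claims in prior 3 years ≤ 0: 7 ≤ 0 is false
  peril = other: wind == other is false
Combine:
[1.1.1] true AND true AND true = true
[1.1] NOT true = false
[1.2.1.1.1] false OR true = true
[1.2.1.1.2] true AND true = true
[1.2.1.1] true → true = true
[1.2.1] NOT true = false
[1.2] NOT false = true
[1] false AND true = false
[2.2] false OR false = false
[2.3] false OR false = false
[2.4] false AND false = false
[2] false OR false OR false OR false = false
[root] false OR false = false
Overall: false → denied

Denied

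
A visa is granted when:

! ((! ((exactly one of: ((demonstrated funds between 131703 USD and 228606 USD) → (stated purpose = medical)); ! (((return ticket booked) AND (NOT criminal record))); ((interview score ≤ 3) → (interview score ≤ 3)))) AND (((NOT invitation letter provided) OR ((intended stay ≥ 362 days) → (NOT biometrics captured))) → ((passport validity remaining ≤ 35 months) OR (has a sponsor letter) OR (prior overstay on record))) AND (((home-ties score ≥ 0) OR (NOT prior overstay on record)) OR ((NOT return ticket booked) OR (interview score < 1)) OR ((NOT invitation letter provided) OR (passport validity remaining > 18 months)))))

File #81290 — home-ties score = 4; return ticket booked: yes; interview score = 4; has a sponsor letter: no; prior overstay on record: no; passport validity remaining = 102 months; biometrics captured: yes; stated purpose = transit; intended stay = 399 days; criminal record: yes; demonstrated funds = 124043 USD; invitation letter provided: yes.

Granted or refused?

Refused

Atomic conditions:
  demonstrated funds between 131703 USD and 228606 USD: 124043 in [131703, 228606] is false
  stated purpose = medical: transit == medical is false
  return ticket booked: yes → true
  NOT criminal record: yes → false
  interview score ≤ 3: 4 ≤ 3 is false
  NOT invitation letter provided: yes → false
  intended stay ≥ 362 days: 399 ≥ 362 is true
  NOT biometrics captured: yes → false
  passport validity remaining ≤ 35 months: 102 ≤ 35 is false
  has a sponsor letter: no → false
  prior overstay on record: no → false
  home-ties score ≥ 0: 4 ≥ 0 is true
  NOT prior overstay on record: no → true
  NOT return ticket booked: yes → false
  interview score < 1: 4 < 1 is false
  passport validity remaining > 18 months: 102 > 18 is true
Combine:
[1.1.1.1] false → false (antecedent false ⇒ implication holds) = true
[1.1.1.2.1] true AND false = false
[1.1.1.2] NOT false = true
[1.1.1.3] false → false (antecedent false ⇒ implication holds) = true
[1.1.1] exactly-one(true, true, true) = false
[1.1] NOT false = true
[1.2.1.2] true → false = false
[1.2.1] false OR false = false
[1.2.2] false OR false OR false = false
[1.2] false → false (antecedent false ⇒ implication holds) = true
[1.3.1] true OR true = true
[1.3.2] false OR false = false
[1.3.3] false OR true = true
[1.3] true OR false OR true = true
[1] true AND true AND true = true
[root] NOT true = false
Overall: false → refused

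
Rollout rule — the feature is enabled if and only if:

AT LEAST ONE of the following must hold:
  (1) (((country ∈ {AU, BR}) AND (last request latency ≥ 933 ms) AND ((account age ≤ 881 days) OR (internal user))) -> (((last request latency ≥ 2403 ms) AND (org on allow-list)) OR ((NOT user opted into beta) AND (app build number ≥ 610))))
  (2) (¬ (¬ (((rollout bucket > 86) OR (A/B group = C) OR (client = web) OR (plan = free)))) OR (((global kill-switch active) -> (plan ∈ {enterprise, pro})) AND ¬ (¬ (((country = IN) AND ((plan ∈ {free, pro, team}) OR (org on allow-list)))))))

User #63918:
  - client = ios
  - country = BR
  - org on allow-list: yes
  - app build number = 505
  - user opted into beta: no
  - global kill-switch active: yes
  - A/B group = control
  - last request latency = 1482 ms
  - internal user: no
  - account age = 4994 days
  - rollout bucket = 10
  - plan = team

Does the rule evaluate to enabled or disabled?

Enabled

Atomic conditions:
  country ∈ {AU, BR}: BR is in the set → true
  last request latency ≥ 933 ms: 1482 ≥ 933 is true
  account age ≤ 881 days: 4994 ≤ 881 is false
  internal user: no → false
  last request latency ≥ 2403 ms: 1482 ≥ 2403 is false
  org on allow-list: yes → true
  NOT user opted into beta: no → true
  app build number ≥ 610: 505 ≥ 610 is false
  rollout bucket > 86: 10 > 86 is false
  A/B group = C: control == C is false
  client = web: ios == web is false
  plan = free: team == free is false
  global kill-switch active: yes → true
  plan ∈ {enterprise, pro}: team is not in the set → false
  country = IN: BR == IN is false
  plan ∈ {free, pro, team}: team is in the set → true
Combine:
[1.1.3] false OR false = false
[1.1] true AND true AND false = false
[1.2.1] false AND true = false
[1.2.2] true AND false = false
[1.2] false OR false = false
[1] false → false (antecedent false ⇒ implication holds) = true
[2.1.1.1] false OR false OR false OR false = false
[2.1.1] NOT false = true
[2.1] NOT true = false
[2.2.1] true → false = false
[2.2.2.1.1.2] true OR true = true
[2.2.2.1.1] false AND true = false
[2.2.2.1] NOT false = true
[2.2.2] NOT true = false
[2.2] false AND false = false
[2] false OR false = false
[root] true OR false = true
Overall: true → enabled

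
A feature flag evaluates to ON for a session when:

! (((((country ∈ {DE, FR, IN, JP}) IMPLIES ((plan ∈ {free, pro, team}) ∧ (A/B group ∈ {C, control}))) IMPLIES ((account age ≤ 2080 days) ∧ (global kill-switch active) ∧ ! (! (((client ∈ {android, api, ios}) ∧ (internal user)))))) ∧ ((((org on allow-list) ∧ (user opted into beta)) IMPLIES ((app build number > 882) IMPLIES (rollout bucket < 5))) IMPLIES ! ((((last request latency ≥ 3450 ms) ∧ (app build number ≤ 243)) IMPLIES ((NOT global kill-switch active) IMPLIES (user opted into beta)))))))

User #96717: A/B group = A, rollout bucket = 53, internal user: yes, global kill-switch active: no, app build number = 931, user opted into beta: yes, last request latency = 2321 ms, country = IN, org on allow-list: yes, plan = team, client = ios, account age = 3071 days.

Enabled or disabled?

Disabled

Atomic conditions:
  country ∈ {DE, FR, IN, JP}: IN is in the set → true
  plan ∈ {free, pro, team}: team is in the set → true
  A/B group ∈ {C, control}: A is not in the set → false
  account age ≤ 2080 days: 3071 ≤ 2080 is false
  global kill-switch active: no → false
  client ∈ {android, api, ios}: ios is in the set → true
  internal user: yes → true
  org on allow-list: yes → true
  user opted into beta: yes → true
  app build number > 882: 931 > 882 is true
  rollout bucket < 5: 53 < 5 is false
  last request latency ≥ 3450 ms: 2321 ≥ 3450 is false
  app build number ≤ 243: 931 ≤ 243 is false
  NOT global kill-switch active: no → true
Combine:
[1.1.1.2] true AND false = false
[1.1.1] true → false = false
[1.1.2.3.1.1] true AND true = true
[1.1.2.3.1] NOT true = false
[1.1.2.3] NOT false = true
[1.1.2] false AND false AND true = false
[1.1] false → false (antecedent false ⇒ implication holds) = true
[1.2.1.1] true AND true = true
[1.2.1.2] true → false = false
[1.2.1] true → false = false
[1.2.2.1.1] false AND false = false
[1.2.2.1.2] true → true = true
[1.2.2.1] false → true (antecedent false ⇒ implication holds) = true
[1.2.2] NOT true = false
[1.2] false → false (antecedent false ⇒ implication holds) = true
[1] true AND true = true
[root] NOT true = false
Overall: false → disabled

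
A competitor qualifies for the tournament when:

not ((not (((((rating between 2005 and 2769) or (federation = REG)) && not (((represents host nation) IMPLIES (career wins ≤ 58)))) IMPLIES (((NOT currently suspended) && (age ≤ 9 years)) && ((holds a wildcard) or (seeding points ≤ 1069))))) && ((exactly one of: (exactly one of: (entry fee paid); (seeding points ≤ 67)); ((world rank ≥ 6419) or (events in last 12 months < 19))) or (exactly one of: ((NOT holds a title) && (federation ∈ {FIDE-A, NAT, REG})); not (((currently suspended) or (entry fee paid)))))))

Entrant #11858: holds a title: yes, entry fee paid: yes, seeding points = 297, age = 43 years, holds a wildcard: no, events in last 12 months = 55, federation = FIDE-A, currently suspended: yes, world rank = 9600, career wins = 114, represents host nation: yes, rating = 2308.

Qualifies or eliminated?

Qualifies

Atomic conditions:
  rating between 2005 and 2769: 2308 in [2005, 2769] is true
  federation = REG: FIDE-A == REG is false
  represents host nation: yes → true
  career wins ≤ 58: 114 ≤ 58 is false
  NOT currently suspended: yes → false
  age ≤ 9 years: 43 ≤ 9 is false
  holds a wildcard: no → false
  seeding points ≤ 1069: 297 ≤ 1069 is true
  entry fee paid: yes → true
  seeding points ≤ 67: 297 ≤ 67 is false
  world rank ≥ 6419: 9600 ≥ 6419 is true
  events in last 12 months < 19: 55 < 19 is false
  NOT holds a title: yes → false
  federation ∈ {FIDE-A, NAT, REG}: FIDE-A is in the set → true
  currently suspended: yes → true
Combine:
[1.1.1.1.1] true OR false = true
[1.1.1.1.2.1] true → false = false
[1.1.1.1.2] NOT false = true
[1.1.1.1] true AND true = true
[1.1.1.2.1] false AND false = false
[1.1.1.2.2] false OR true = true
[1.1.1.2] false AND true = false
[1.1.1] true → false = false
[1.1] NOT false = true
[1.2.1.1] exactly-one(true, false) = true
[1.2.1.2] true OR false = true
[1.2.1] exactly-one(true, true) = false
[1.2.2.1] false AND true = false
[1.2.2.2.1] true OR true = true
[1.2.2.2] NOT true = false
[1.2.2] exactly-one(false, false) = false
[1.2] false OR false = false
[1] true AND false = false
[root] NOT false = true
Overall: true → qualifies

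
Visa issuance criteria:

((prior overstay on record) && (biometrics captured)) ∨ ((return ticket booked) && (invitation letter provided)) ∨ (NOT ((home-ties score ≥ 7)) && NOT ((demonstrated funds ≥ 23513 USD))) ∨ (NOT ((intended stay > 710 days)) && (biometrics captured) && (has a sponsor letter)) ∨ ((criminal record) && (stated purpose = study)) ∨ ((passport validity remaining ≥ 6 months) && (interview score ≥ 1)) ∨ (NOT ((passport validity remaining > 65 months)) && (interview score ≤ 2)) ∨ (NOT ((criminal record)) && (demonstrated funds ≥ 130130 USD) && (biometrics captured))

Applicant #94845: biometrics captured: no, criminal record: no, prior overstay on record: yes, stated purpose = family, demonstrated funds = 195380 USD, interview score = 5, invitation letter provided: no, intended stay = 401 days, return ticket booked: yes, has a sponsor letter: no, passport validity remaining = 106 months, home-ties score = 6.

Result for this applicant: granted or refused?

Atomic conditions:
  prior overstay on record: yes → true
  biometrics captured: no → false
  return ticket booked: yes → true
  invitation letter provided: no → false
  home-ties score ≥ 7: 6 ≥ 7 is false
  demonstrated funds ≥ 23513 USD: 195380 ≥ 23513 is true
  intended stay > 710 days: 401 > 710 is false
  has a sponsor letter: no → false
  criminal record: no → false
  stated purpose = study: family == study is false
  passport validity remaining ≥ 6 months: 106 ≥ 6 is true
  interview score ≥ 1: 5 ≥ 1 is true
  passport validity remaining > 65 months: 106 > 65 is true
  interview score ≤ 2: 5 ≤ 2 is false
  demonstrated funds ≥ 130130 USD: 195380 ≥ 130130 is true
Combine:
[1] true AND false = false
[2] true AND false = false
[3.1] NOT false = true
[3.2] NOT true = false
[3] true AND false = false
[4.1] NOT false = true
[4] true AND false AND false = false
[5] false AND false = false
[6] true AND true = true
[7.1] NOT true = false
[7] false AND false = false
[8.1] NOT false = true
[8] true AND true AND false = false
[root] false OR false OR false OR false OR false OR true OR false OR false = true
Overall: true → granted

Granted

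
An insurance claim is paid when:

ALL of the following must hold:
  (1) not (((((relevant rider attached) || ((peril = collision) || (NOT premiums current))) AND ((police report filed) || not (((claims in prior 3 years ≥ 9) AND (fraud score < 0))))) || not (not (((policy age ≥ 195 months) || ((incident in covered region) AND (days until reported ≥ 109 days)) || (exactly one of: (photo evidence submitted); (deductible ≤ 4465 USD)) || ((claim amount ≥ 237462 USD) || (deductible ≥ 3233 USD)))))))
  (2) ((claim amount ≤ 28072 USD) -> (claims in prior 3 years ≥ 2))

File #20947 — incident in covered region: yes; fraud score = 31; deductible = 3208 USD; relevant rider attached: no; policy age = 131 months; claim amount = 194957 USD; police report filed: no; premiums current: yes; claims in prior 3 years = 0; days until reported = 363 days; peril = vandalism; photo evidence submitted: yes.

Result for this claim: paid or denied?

Atomic conditions:
  relevant rider attached: no → false
  peril = collision: vandalism == collision is false
  NOT premiums current: yes → false
  police report filed: no → false
  claims in prior 3 years ≥ 9: 0 ≥ 9 is false
  fraud score < 0: 31 < 0 is false
  policy age ≥ 195 months: 131 ≥ 195 is false
  incident in covered region: yes → true
  days until reported ≥ 109 days: 363 ≥ 109 is true
  photo evidence submitted: yes → true
  deductible ≤ 4465 USD: 3208 ≤ 4465 is true
  claim amount ≥ 237462 USD: 194957 ≥ 237462 is false
  deductible ≥ 3233 USD: 3208 ≥ 3233 is false
  claim amount ≤ 28072 USD: 194957 ≤ 28072 is false
  claims in prior 3 years ≥ 2: 0 ≥ 2 is false
Combine:
[1.1.1.1.2] false OR false = false
[1.1.1.1] false OR false = false
[1.1.1.2.2.1] false AND false = false
[1.1.1.2.2] NOT false = true
[1.1.1.2] false OR true = true
[1.1.1] false AND true = false
[1.1.2.1.1.2] true AND true = true
[1.1.2.1.1.3] exactly-one(true, true) = false
[1.1.2.1.1.4] false OR false = false
[1.1.2.1.1] false OR true OR false OR false = true
[1.1.2.1] NOT true = false
[1.1.2] NOT false = true
[1.1] false OR true = true
[1] NOT true = false
[2] false → false (antecedent false ⇒ implication holds) = true
[root] false AND true = false
Overall: false → denied

Denied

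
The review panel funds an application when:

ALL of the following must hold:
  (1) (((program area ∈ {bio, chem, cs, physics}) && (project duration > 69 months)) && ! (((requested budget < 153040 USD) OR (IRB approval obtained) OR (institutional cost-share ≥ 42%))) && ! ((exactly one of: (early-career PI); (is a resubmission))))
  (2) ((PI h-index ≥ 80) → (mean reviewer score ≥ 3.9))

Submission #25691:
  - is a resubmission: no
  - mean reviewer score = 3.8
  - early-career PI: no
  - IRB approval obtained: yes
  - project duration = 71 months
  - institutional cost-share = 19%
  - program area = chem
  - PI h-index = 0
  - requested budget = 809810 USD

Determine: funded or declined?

Declined

Atomic conditions:
  program area ∈ {bio, chem, cs, physics}: chem is in the set → true
  project duration > 69 months: 71 > 69 is true
  requested budget < 153040 USD: 809810 < 153040 is false
  IRB approval obtained: yes → true
  institutional cost-share ≥ 42%: 19 ≥ 42 is false
  early-career PI: no → false
  is a resubmission: no → false
  PI h-index ≥ 80: 0 ≥ 80 is false
  mean reviewer score ≥ 3.9: 3.8 ≥ 3.9 is false
Combine:
[1.1] true AND true = true
[1.2.1] false OR true OR false = true
[1.2] NOT true = false
[1.3.1] exactly-one(false, false) = false
[1.3] NOT false = true
[1] true AND false AND true = false
[2] false → false (antecedent false ⇒ implication holds) = true
[root] false AND true = false
Overall: false → declined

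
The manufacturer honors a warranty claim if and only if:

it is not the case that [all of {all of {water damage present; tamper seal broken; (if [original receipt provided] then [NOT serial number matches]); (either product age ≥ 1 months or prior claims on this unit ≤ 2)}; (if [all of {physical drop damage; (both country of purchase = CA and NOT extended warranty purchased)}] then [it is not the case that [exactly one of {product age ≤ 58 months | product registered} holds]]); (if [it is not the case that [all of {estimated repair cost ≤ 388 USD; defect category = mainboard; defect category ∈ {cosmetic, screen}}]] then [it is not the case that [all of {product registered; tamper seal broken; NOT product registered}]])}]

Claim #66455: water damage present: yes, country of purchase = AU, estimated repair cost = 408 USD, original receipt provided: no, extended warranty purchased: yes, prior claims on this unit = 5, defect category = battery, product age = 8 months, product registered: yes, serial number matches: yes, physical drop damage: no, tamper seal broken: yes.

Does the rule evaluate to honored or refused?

Refused

Atomic conditions:
  water damage present: yes → true
  tamper seal broken: yes → true
  original receipt provided: no → false
  NOT serial number matches: yes → false
  product age ≥ 1 months: 8 ≥ 1 is true
  prior claims on this unit ≤ 2: 5 ≤ 2 is false
  physical drop damage: no → false
  country of purchase = CA: AU == CA is false
  NOT extended warranty purchased: yes → false
  product age ≤ 58 months: 8 ≤ 58 is true
  product registered: yes → true
  estimated repair cost ≤ 388 USD: 408 ≤ 388 is false
  defect category = mainboard: battery == mainboard is false
  defect category ∈ {cosmetic, screen}: battery is not in the set → false
  NOT product registered: yes → false
Combine:
[1.1.3] false → false (antecedent false ⇒ implication holds) = true
[1.1.4] true OR false = true
[1.1] true AND true AND true AND true = true
[1.2.1.2] false AND false = false
[1.2.1] false AND false = false
[1.2.2.1] exactly-one(true, true) = false
[1.2.2] NOT false = true
[1.2] false → true (antecedent false ⇒ implication holds) = true
[1.3.1.1] false AND false AND false = false
[1.3.1] NOT false = true
[1.3.2.1] true AND true AND false = false
[1.3.2] NOT false = true
[1.3] true → true = true
[1] true AND true AND true = true
[root] NOT true = false
Overall: false → refused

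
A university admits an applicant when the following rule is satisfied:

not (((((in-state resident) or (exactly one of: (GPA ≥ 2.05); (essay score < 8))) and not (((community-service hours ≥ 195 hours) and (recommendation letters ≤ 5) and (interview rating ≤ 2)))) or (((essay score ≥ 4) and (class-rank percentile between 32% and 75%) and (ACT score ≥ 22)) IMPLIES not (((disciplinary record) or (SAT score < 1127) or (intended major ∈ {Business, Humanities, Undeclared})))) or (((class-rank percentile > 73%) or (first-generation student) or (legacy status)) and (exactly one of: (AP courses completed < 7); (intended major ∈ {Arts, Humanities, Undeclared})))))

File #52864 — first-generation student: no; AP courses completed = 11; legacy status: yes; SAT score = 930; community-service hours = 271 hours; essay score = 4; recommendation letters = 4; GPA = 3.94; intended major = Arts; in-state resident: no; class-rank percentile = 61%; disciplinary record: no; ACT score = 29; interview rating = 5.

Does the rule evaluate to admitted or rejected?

Rejected

Atomic conditions:
  in-state resident: no → false
  GPA ≥ 2.05: 3.94 ≥ 2.05 is true
  essay score < 8: 4 < 8 is true
  community-service hours ≥ 195 hours: 271 ≥ 195 is true
  recommendation letters ≤ 5: 4 ≤ 5 is true
  interview rating ≤ 2: 5 ≤ 2 is false
  essay score ≥ 4: 4 ≥ 4 is true
  class-rank percentile between 32% and 75%: 61 in [32, 75] is true
  ACT score ≥ 22: 29 ≥ 22 is true
  disciplinary record: no → false
  SAT score < 1127: 930 < 1127 is true
  intended major ∈ {Business, Humanities, Undeclared}: Arts is not in the set → false
  class-rank percentile > 73%: 61 > 73 is false
  first-generation student: no → false
  legacy status: yes → true
  AP courses completed < 7: 11 < 7 is false
  intended major ∈ {Arts, Humanities, Undeclared}: Arts is in the set → true
Combine:
[1.1.1.2] exactly-one(true, true) = false
[1.1.1] false OR false = false
[1.1.2.1] true AND true AND false = false
[1.1.2] NOT false = true
[1.1] false AND true = false
[1.2.1] true AND true AND true = true
[1.2.2.1] false OR true OR false = true
[1.2.2] NOT true = false
[1.2] true → false = false
[1.3.1] false OR false OR true = true
[1.3.2] exactly-one(false, true) = true
[1.3] true AND true = true
[1] false OR false OR true = true
[root] NOT true = false
Overall: false → rejected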